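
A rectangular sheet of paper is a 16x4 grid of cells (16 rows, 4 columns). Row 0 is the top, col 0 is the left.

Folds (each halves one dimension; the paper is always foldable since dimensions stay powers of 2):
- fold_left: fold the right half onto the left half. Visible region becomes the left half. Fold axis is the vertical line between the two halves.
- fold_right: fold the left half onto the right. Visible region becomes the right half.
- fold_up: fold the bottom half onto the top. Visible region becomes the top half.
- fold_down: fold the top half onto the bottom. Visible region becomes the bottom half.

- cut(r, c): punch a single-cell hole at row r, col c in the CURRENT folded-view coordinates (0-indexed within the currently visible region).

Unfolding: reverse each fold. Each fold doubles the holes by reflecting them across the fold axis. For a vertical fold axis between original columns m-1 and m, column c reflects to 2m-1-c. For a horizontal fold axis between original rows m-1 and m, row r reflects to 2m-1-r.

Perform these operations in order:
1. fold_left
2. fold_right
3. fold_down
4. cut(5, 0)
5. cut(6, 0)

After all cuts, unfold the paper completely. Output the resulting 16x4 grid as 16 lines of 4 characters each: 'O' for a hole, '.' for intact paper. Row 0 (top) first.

Answer: ....
OOOO
OOOO
....
....
....
....
....
....
....
....
....
....
OOOO
OOOO
....

Derivation:
Op 1 fold_left: fold axis v@2; visible region now rows[0,16) x cols[0,2) = 16x2
Op 2 fold_right: fold axis v@1; visible region now rows[0,16) x cols[1,2) = 16x1
Op 3 fold_down: fold axis h@8; visible region now rows[8,16) x cols[1,2) = 8x1
Op 4 cut(5, 0): punch at orig (13,1); cuts so far [(13, 1)]; region rows[8,16) x cols[1,2) = 8x1
Op 5 cut(6, 0): punch at orig (14,1); cuts so far [(13, 1), (14, 1)]; region rows[8,16) x cols[1,2) = 8x1
Unfold 1 (reflect across h@8): 4 holes -> [(1, 1), (2, 1), (13, 1), (14, 1)]
Unfold 2 (reflect across v@1): 8 holes -> [(1, 0), (1, 1), (2, 0), (2, 1), (13, 0), (13, 1), (14, 0), (14, 1)]
Unfold 3 (reflect across v@2): 16 holes -> [(1, 0), (1, 1), (1, 2), (1, 3), (2, 0), (2, 1), (2, 2), (2, 3), (13, 0), (13, 1), (13, 2), (13, 3), (14, 0), (14, 1), (14, 2), (14, 3)]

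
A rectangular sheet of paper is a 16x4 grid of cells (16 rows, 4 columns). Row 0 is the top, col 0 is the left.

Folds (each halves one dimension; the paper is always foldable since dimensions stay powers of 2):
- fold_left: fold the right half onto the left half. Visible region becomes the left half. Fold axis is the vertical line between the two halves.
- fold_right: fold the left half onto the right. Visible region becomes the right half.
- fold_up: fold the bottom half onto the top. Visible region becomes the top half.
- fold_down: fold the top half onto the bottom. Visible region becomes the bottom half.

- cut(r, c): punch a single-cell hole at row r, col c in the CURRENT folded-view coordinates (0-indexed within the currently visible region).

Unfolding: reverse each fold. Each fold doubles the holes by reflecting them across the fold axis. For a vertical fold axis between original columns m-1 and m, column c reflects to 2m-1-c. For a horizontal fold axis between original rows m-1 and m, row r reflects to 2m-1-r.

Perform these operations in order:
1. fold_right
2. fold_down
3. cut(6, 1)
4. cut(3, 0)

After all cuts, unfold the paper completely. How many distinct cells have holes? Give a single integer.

Op 1 fold_right: fold axis v@2; visible region now rows[0,16) x cols[2,4) = 16x2
Op 2 fold_down: fold axis h@8; visible region now rows[8,16) x cols[2,4) = 8x2
Op 3 cut(6, 1): punch at orig (14,3); cuts so far [(14, 3)]; region rows[8,16) x cols[2,4) = 8x2
Op 4 cut(3, 0): punch at orig (11,2); cuts so far [(11, 2), (14, 3)]; region rows[8,16) x cols[2,4) = 8x2
Unfold 1 (reflect across h@8): 4 holes -> [(1, 3), (4, 2), (11, 2), (14, 3)]
Unfold 2 (reflect across v@2): 8 holes -> [(1, 0), (1, 3), (4, 1), (4, 2), (11, 1), (11, 2), (14, 0), (14, 3)]

Answer: 8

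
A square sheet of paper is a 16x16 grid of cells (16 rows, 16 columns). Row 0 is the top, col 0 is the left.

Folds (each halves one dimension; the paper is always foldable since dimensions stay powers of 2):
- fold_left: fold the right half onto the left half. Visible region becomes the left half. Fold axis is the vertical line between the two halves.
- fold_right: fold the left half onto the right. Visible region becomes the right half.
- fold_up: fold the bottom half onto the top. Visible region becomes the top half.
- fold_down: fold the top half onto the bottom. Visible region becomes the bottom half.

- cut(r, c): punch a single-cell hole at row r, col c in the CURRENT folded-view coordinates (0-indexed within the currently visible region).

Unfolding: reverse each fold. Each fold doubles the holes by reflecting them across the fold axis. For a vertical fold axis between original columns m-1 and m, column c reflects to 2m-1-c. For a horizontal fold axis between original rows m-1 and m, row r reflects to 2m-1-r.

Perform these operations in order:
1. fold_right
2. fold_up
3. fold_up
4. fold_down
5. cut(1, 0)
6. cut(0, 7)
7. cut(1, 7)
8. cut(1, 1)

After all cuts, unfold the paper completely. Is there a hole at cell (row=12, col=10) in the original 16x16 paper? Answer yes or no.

Answer: no

Derivation:
Op 1 fold_right: fold axis v@8; visible region now rows[0,16) x cols[8,16) = 16x8
Op 2 fold_up: fold axis h@8; visible region now rows[0,8) x cols[8,16) = 8x8
Op 3 fold_up: fold axis h@4; visible region now rows[0,4) x cols[8,16) = 4x8
Op 4 fold_down: fold axis h@2; visible region now rows[2,4) x cols[8,16) = 2x8
Op 5 cut(1, 0): punch at orig (3,8); cuts so far [(3, 8)]; region rows[2,4) x cols[8,16) = 2x8
Op 6 cut(0, 7): punch at orig (2,15); cuts so far [(2, 15), (3, 8)]; region rows[2,4) x cols[8,16) = 2x8
Op 7 cut(1, 7): punch at orig (3,15); cuts so far [(2, 15), (3, 8), (3, 15)]; region rows[2,4) x cols[8,16) = 2x8
Op 8 cut(1, 1): punch at orig (3,9); cuts so far [(2, 15), (3, 8), (3, 9), (3, 15)]; region rows[2,4) x cols[8,16) = 2x8
Unfold 1 (reflect across h@2): 8 holes -> [(0, 8), (0, 9), (0, 15), (1, 15), (2, 15), (3, 8), (3, 9), (3, 15)]
Unfold 2 (reflect across h@4): 16 holes -> [(0, 8), (0, 9), (0, 15), (1, 15), (2, 15), (3, 8), (3, 9), (3, 15), (4, 8), (4, 9), (4, 15), (5, 15), (6, 15), (7, 8), (7, 9), (7, 15)]
Unfold 3 (reflect across h@8): 32 holes -> [(0, 8), (0, 9), (0, 15), (1, 15), (2, 15), (3, 8), (3, 9), (3, 15), (4, 8), (4, 9), (4, 15), (5, 15), (6, 15), (7, 8), (7, 9), (7, 15), (8, 8), (8, 9), (8, 15), (9, 15), (10, 15), (11, 8), (11, 9), (11, 15), (12, 8), (12, 9), (12, 15), (13, 15), (14, 15), (15, 8), (15, 9), (15, 15)]
Unfold 4 (reflect across v@8): 64 holes -> [(0, 0), (0, 6), (0, 7), (0, 8), (0, 9), (0, 15), (1, 0), (1, 15), (2, 0), (2, 15), (3, 0), (3, 6), (3, 7), (3, 8), (3, 9), (3, 15), (4, 0), (4, 6), (4, 7), (4, 8), (4, 9), (4, 15), (5, 0), (5, 15), (6, 0), (6, 15), (7, 0), (7, 6), (7, 7), (7, 8), (7, 9), (7, 15), (8, 0), (8, 6), (8, 7), (8, 8), (8, 9), (8, 15), (9, 0), (9, 15), (10, 0), (10, 15), (11, 0), (11, 6), (11, 7), (11, 8), (11, 9), (11, 15), (12, 0), (12, 6), (12, 7), (12, 8), (12, 9), (12, 15), (13, 0), (13, 15), (14, 0), (14, 15), (15, 0), (15, 6), (15, 7), (15, 8), (15, 9), (15, 15)]
Holes: [(0, 0), (0, 6), (0, 7), (0, 8), (0, 9), (0, 15), (1, 0), (1, 15), (2, 0), (2, 15), (3, 0), (3, 6), (3, 7), (3, 8), (3, 9), (3, 15), (4, 0), (4, 6), (4, 7), (4, 8), (4, 9), (4, 15), (5, 0), (5, 15), (6, 0), (6, 15), (7, 0), (7, 6), (7, 7), (7, 8), (7, 9), (7, 15), (8, 0), (8, 6), (8, 7), (8, 8), (8, 9), (8, 15), (9, 0), (9, 15), (10, 0), (10, 15), (11, 0), (11, 6), (11, 7), (11, 8), (11, 9), (11, 15), (12, 0), (12, 6), (12, 7), (12, 8), (12, 9), (12, 15), (13, 0), (13, 15), (14, 0), (14, 15), (15, 0), (15, 6), (15, 7), (15, 8), (15, 9), (15, 15)]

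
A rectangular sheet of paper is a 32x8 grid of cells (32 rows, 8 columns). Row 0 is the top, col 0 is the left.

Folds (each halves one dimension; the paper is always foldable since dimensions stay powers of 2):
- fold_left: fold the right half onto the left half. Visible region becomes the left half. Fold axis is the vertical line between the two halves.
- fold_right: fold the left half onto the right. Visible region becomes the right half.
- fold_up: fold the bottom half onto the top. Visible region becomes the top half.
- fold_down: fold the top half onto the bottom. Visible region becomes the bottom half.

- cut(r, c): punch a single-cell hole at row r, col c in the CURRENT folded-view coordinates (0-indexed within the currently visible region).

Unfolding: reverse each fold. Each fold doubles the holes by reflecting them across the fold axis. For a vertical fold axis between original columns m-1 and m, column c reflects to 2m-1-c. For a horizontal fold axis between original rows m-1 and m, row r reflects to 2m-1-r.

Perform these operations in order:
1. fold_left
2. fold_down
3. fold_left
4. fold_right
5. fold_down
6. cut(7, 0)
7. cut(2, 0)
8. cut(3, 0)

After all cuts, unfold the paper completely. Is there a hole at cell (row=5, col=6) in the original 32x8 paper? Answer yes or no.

Answer: yes

Derivation:
Op 1 fold_left: fold axis v@4; visible region now rows[0,32) x cols[0,4) = 32x4
Op 2 fold_down: fold axis h@16; visible region now rows[16,32) x cols[0,4) = 16x4
Op 3 fold_left: fold axis v@2; visible region now rows[16,32) x cols[0,2) = 16x2
Op 4 fold_right: fold axis v@1; visible region now rows[16,32) x cols[1,2) = 16x1
Op 5 fold_down: fold axis h@24; visible region now rows[24,32) x cols[1,2) = 8x1
Op 6 cut(7, 0): punch at orig (31,1); cuts so far [(31, 1)]; region rows[24,32) x cols[1,2) = 8x1
Op 7 cut(2, 0): punch at orig (26,1); cuts so far [(26, 1), (31, 1)]; region rows[24,32) x cols[1,2) = 8x1
Op 8 cut(3, 0): punch at orig (27,1); cuts so far [(26, 1), (27, 1), (31, 1)]; region rows[24,32) x cols[1,2) = 8x1
Unfold 1 (reflect across h@24): 6 holes -> [(16, 1), (20, 1), (21, 1), (26, 1), (27, 1), (31, 1)]
Unfold 2 (reflect across v@1): 12 holes -> [(16, 0), (16, 1), (20, 0), (20, 1), (21, 0), (21, 1), (26, 0), (26, 1), (27, 0), (27, 1), (31, 0), (31, 1)]
Unfold 3 (reflect across v@2): 24 holes -> [(16, 0), (16, 1), (16, 2), (16, 3), (20, 0), (20, 1), (20, 2), (20, 3), (21, 0), (21, 1), (21, 2), (21, 3), (26, 0), (26, 1), (26, 2), (26, 3), (27, 0), (27, 1), (27, 2), (27, 3), (31, 0), (31, 1), (31, 2), (31, 3)]
Unfold 4 (reflect across h@16): 48 holes -> [(0, 0), (0, 1), (0, 2), (0, 3), (4, 0), (4, 1), (4, 2), (4, 3), (5, 0), (5, 1), (5, 2), (5, 3), (10, 0), (10, 1), (10, 2), (10, 3), (11, 0), (11, 1), (11, 2), (11, 3), (15, 0), (15, 1), (15, 2), (15, 3), (16, 0), (16, 1), (16, 2), (16, 3), (20, 0), (20, 1), (20, 2), (20, 3), (21, 0), (21, 1), (21, 2), (21, 3), (26, 0), (26, 1), (26, 2), (26, 3), (27, 0), (27, 1), (27, 2), (27, 3), (31, 0), (31, 1), (31, 2), (31, 3)]
Unfold 5 (reflect across v@4): 96 holes -> [(0, 0), (0, 1), (0, 2), (0, 3), (0, 4), (0, 5), (0, 6), (0, 7), (4, 0), (4, 1), (4, 2), (4, 3), (4, 4), (4, 5), (4, 6), (4, 7), (5, 0), (5, 1), (5, 2), (5, 3), (5, 4), (5, 5), (5, 6), (5, 7), (10, 0), (10, 1), (10, 2), (10, 3), (10, 4), (10, 5), (10, 6), (10, 7), (11, 0), (11, 1), (11, 2), (11, 3), (11, 4), (11, 5), (11, 6), (11, 7), (15, 0), (15, 1), (15, 2), (15, 3), (15, 4), (15, 5), (15, 6), (15, 7), (16, 0), (16, 1), (16, 2), (16, 3), (16, 4), (16, 5), (16, 6), (16, 7), (20, 0), (20, 1), (20, 2), (20, 3), (20, 4), (20, 5), (20, 6), (20, 7), (21, 0), (21, 1), (21, 2), (21, 3), (21, 4), (21, 5), (21, 6), (21, 7), (26, 0), (26, 1), (26, 2), (26, 3), (26, 4), (26, 5), (26, 6), (26, 7), (27, 0), (27, 1), (27, 2), (27, 3), (27, 4), (27, 5), (27, 6), (27, 7), (31, 0), (31, 1), (31, 2), (31, 3), (31, 4), (31, 5), (31, 6), (31, 7)]
Holes: [(0, 0), (0, 1), (0, 2), (0, 3), (0, 4), (0, 5), (0, 6), (0, 7), (4, 0), (4, 1), (4, 2), (4, 3), (4, 4), (4, 5), (4, 6), (4, 7), (5, 0), (5, 1), (5, 2), (5, 3), (5, 4), (5, 5), (5, 6), (5, 7), (10, 0), (10, 1), (10, 2), (10, 3), (10, 4), (10, 5), (10, 6), (10, 7), (11, 0), (11, 1), (11, 2), (11, 3), (11, 4), (11, 5), (11, 6), (11, 7), (15, 0), (15, 1), (15, 2), (15, 3), (15, 4), (15, 5), (15, 6), (15, 7), (16, 0), (16, 1), (16, 2), (16, 3), (16, 4), (16, 5), (16, 6), (16, 7), (20, 0), (20, 1), (20, 2), (20, 3), (20, 4), (20, 5), (20, 6), (20, 7), (21, 0), (21, 1), (21, 2), (21, 3), (21, 4), (21, 5), (21, 6), (21, 7), (26, 0), (26, 1), (26, 2), (26, 3), (26, 4), (26, 5), (26, 6), (26, 7), (27, 0), (27, 1), (27, 2), (27, 3), (27, 4), (27, 5), (27, 6), (27, 7), (31, 0), (31, 1), (31, 2), (31, 3), (31, 4), (31, 5), (31, 6), (31, 7)]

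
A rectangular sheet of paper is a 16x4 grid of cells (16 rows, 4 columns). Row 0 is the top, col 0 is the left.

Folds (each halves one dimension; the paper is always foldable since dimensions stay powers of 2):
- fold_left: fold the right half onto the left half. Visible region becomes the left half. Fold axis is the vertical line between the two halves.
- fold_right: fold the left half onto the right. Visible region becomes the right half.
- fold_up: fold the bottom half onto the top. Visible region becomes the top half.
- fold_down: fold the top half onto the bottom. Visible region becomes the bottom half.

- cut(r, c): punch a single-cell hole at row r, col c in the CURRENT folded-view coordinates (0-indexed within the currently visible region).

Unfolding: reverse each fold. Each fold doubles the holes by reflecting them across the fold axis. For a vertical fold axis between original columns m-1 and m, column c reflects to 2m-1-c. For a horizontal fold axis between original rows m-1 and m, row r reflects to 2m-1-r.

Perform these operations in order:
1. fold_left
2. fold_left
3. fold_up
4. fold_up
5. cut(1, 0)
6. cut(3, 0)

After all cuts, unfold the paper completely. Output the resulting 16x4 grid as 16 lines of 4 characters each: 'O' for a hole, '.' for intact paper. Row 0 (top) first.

Answer: ....
OOOO
....
OOOO
OOOO
....
OOOO
....
....
OOOO
....
OOOO
OOOO
....
OOOO
....

Derivation:
Op 1 fold_left: fold axis v@2; visible region now rows[0,16) x cols[0,2) = 16x2
Op 2 fold_left: fold axis v@1; visible region now rows[0,16) x cols[0,1) = 16x1
Op 3 fold_up: fold axis h@8; visible region now rows[0,8) x cols[0,1) = 8x1
Op 4 fold_up: fold axis h@4; visible region now rows[0,4) x cols[0,1) = 4x1
Op 5 cut(1, 0): punch at orig (1,0); cuts so far [(1, 0)]; region rows[0,4) x cols[0,1) = 4x1
Op 6 cut(3, 0): punch at orig (3,0); cuts so far [(1, 0), (3, 0)]; region rows[0,4) x cols[0,1) = 4x1
Unfold 1 (reflect across h@4): 4 holes -> [(1, 0), (3, 0), (4, 0), (6, 0)]
Unfold 2 (reflect across h@8): 8 holes -> [(1, 0), (3, 0), (4, 0), (6, 0), (9, 0), (11, 0), (12, 0), (14, 0)]
Unfold 3 (reflect across v@1): 16 holes -> [(1, 0), (1, 1), (3, 0), (3, 1), (4, 0), (4, 1), (6, 0), (6, 1), (9, 0), (9, 1), (11, 0), (11, 1), (12, 0), (12, 1), (14, 0), (14, 1)]
Unfold 4 (reflect across v@2): 32 holes -> [(1, 0), (1, 1), (1, 2), (1, 3), (3, 0), (3, 1), (3, 2), (3, 3), (4, 0), (4, 1), (4, 2), (4, 3), (6, 0), (6, 1), (6, 2), (6, 3), (9, 0), (9, 1), (9, 2), (9, 3), (11, 0), (11, 1), (11, 2), (11, 3), (12, 0), (12, 1), (12, 2), (12, 3), (14, 0), (14, 1), (14, 2), (14, 3)]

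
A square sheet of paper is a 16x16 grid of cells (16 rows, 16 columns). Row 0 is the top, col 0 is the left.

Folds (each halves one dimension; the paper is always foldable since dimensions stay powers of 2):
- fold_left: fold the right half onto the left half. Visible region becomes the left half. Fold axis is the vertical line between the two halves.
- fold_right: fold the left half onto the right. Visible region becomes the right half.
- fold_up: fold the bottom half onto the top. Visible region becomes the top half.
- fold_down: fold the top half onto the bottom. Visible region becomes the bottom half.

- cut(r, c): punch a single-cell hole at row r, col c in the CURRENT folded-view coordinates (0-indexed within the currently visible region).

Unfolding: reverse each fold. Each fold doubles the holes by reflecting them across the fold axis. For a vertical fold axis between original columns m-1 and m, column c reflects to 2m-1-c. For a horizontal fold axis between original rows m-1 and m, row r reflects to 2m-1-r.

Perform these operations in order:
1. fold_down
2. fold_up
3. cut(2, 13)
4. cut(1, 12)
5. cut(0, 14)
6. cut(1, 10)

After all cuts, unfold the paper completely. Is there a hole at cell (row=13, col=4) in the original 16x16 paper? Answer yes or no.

Op 1 fold_down: fold axis h@8; visible region now rows[8,16) x cols[0,16) = 8x16
Op 2 fold_up: fold axis h@12; visible region now rows[8,12) x cols[0,16) = 4x16
Op 3 cut(2, 13): punch at orig (10,13); cuts so far [(10, 13)]; region rows[8,12) x cols[0,16) = 4x16
Op 4 cut(1, 12): punch at orig (9,12); cuts so far [(9, 12), (10, 13)]; region rows[8,12) x cols[0,16) = 4x16
Op 5 cut(0, 14): punch at orig (8,14); cuts so far [(8, 14), (9, 12), (10, 13)]; region rows[8,12) x cols[0,16) = 4x16
Op 6 cut(1, 10): punch at orig (9,10); cuts so far [(8, 14), (9, 10), (9, 12), (10, 13)]; region rows[8,12) x cols[0,16) = 4x16
Unfold 1 (reflect across h@12): 8 holes -> [(8, 14), (9, 10), (9, 12), (10, 13), (13, 13), (14, 10), (14, 12), (15, 14)]
Unfold 2 (reflect across h@8): 16 holes -> [(0, 14), (1, 10), (1, 12), (2, 13), (5, 13), (6, 10), (6, 12), (7, 14), (8, 14), (9, 10), (9, 12), (10, 13), (13, 13), (14, 10), (14, 12), (15, 14)]
Holes: [(0, 14), (1, 10), (1, 12), (2, 13), (5, 13), (6, 10), (6, 12), (7, 14), (8, 14), (9, 10), (9, 12), (10, 13), (13, 13), (14, 10), (14, 12), (15, 14)]

Answer: no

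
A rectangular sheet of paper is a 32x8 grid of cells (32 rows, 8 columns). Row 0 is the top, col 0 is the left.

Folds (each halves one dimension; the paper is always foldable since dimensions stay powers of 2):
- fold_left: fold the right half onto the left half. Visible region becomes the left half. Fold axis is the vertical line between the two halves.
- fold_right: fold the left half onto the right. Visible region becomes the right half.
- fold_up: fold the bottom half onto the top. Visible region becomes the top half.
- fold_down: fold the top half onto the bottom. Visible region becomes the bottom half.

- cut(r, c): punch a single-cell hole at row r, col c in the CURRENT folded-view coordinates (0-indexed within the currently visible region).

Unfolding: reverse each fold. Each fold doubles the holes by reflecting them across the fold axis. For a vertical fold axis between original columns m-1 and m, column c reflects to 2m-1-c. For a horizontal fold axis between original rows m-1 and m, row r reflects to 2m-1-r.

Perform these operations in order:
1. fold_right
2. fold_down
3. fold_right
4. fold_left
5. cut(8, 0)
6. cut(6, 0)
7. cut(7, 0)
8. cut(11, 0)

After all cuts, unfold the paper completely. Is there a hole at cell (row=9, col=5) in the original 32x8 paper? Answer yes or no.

Op 1 fold_right: fold axis v@4; visible region now rows[0,32) x cols[4,8) = 32x4
Op 2 fold_down: fold axis h@16; visible region now rows[16,32) x cols[4,8) = 16x4
Op 3 fold_right: fold axis v@6; visible region now rows[16,32) x cols[6,8) = 16x2
Op 4 fold_left: fold axis v@7; visible region now rows[16,32) x cols[6,7) = 16x1
Op 5 cut(8, 0): punch at orig (24,6); cuts so far [(24, 6)]; region rows[16,32) x cols[6,7) = 16x1
Op 6 cut(6, 0): punch at orig (22,6); cuts so far [(22, 6), (24, 6)]; region rows[16,32) x cols[6,7) = 16x1
Op 7 cut(7, 0): punch at orig (23,6); cuts so far [(22, 6), (23, 6), (24, 6)]; region rows[16,32) x cols[6,7) = 16x1
Op 8 cut(11, 0): punch at orig (27,6); cuts so far [(22, 6), (23, 6), (24, 6), (27, 6)]; region rows[16,32) x cols[6,7) = 16x1
Unfold 1 (reflect across v@7): 8 holes -> [(22, 6), (22, 7), (23, 6), (23, 7), (24, 6), (24, 7), (27, 6), (27, 7)]
Unfold 2 (reflect across v@6): 16 holes -> [(22, 4), (22, 5), (22, 6), (22, 7), (23, 4), (23, 5), (23, 6), (23, 7), (24, 4), (24, 5), (24, 6), (24, 7), (27, 4), (27, 5), (27, 6), (27, 7)]
Unfold 3 (reflect across h@16): 32 holes -> [(4, 4), (4, 5), (4, 6), (4, 7), (7, 4), (7, 5), (7, 6), (7, 7), (8, 4), (8, 5), (8, 6), (8, 7), (9, 4), (9, 5), (9, 6), (9, 7), (22, 4), (22, 5), (22, 6), (22, 7), (23, 4), (23, 5), (23, 6), (23, 7), (24, 4), (24, 5), (24, 6), (24, 7), (27, 4), (27, 5), (27, 6), (27, 7)]
Unfold 4 (reflect across v@4): 64 holes -> [(4, 0), (4, 1), (4, 2), (4, 3), (4, 4), (4, 5), (4, 6), (4, 7), (7, 0), (7, 1), (7, 2), (7, 3), (7, 4), (7, 5), (7, 6), (7, 7), (8, 0), (8, 1), (8, 2), (8, 3), (8, 4), (8, 5), (8, 6), (8, 7), (9, 0), (9, 1), (9, 2), (9, 3), (9, 4), (9, 5), (9, 6), (9, 7), (22, 0), (22, 1), (22, 2), (22, 3), (22, 4), (22, 5), (22, 6), (22, 7), (23, 0), (23, 1), (23, 2), (23, 3), (23, 4), (23, 5), (23, 6), (23, 7), (24, 0), (24, 1), (24, 2), (24, 3), (24, 4), (24, 5), (24, 6), (24, 7), (27, 0), (27, 1), (27, 2), (27, 3), (27, 4), (27, 5), (27, 6), (27, 7)]
Holes: [(4, 0), (4, 1), (4, 2), (4, 3), (4, 4), (4, 5), (4, 6), (4, 7), (7, 0), (7, 1), (7, 2), (7, 3), (7, 4), (7, 5), (7, 6), (7, 7), (8, 0), (8, 1), (8, 2), (8, 3), (8, 4), (8, 5), (8, 6), (8, 7), (9, 0), (9, 1), (9, 2), (9, 3), (9, 4), (9, 5), (9, 6), (9, 7), (22, 0), (22, 1), (22, 2), (22, 3), (22, 4), (22, 5), (22, 6), (22, 7), (23, 0), (23, 1), (23, 2), (23, 3), (23, 4), (23, 5), (23, 6), (23, 7), (24, 0), (24, 1), (24, 2), (24, 3), (24, 4), (24, 5), (24, 6), (24, 7), (27, 0), (27, 1), (27, 2), (27, 3), (27, 4), (27, 5), (27, 6), (27, 7)]

Answer: yes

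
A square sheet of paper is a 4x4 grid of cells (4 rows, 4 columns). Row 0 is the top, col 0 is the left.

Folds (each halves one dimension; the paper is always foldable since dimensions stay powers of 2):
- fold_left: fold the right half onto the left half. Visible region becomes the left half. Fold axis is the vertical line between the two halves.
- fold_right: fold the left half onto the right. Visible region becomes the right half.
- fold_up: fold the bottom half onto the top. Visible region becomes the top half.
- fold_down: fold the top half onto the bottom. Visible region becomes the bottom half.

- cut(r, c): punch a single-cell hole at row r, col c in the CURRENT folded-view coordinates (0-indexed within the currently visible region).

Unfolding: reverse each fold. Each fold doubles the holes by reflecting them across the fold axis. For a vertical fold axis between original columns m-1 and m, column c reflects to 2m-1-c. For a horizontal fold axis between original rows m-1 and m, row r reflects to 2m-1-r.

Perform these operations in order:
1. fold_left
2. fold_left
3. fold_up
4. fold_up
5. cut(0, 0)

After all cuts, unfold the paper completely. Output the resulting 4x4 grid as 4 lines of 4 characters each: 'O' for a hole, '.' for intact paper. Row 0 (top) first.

Op 1 fold_left: fold axis v@2; visible region now rows[0,4) x cols[0,2) = 4x2
Op 2 fold_left: fold axis v@1; visible region now rows[0,4) x cols[0,1) = 4x1
Op 3 fold_up: fold axis h@2; visible region now rows[0,2) x cols[0,1) = 2x1
Op 4 fold_up: fold axis h@1; visible region now rows[0,1) x cols[0,1) = 1x1
Op 5 cut(0, 0): punch at orig (0,0); cuts so far [(0, 0)]; region rows[0,1) x cols[0,1) = 1x1
Unfold 1 (reflect across h@1): 2 holes -> [(0, 0), (1, 0)]
Unfold 2 (reflect across h@2): 4 holes -> [(0, 0), (1, 0), (2, 0), (3, 0)]
Unfold 3 (reflect across v@1): 8 holes -> [(0, 0), (0, 1), (1, 0), (1, 1), (2, 0), (2, 1), (3, 0), (3, 1)]
Unfold 4 (reflect across v@2): 16 holes -> [(0, 0), (0, 1), (0, 2), (0, 3), (1, 0), (1, 1), (1, 2), (1, 3), (2, 0), (2, 1), (2, 2), (2, 3), (3, 0), (3, 1), (3, 2), (3, 3)]

Answer: OOOO
OOOO
OOOO
OOOO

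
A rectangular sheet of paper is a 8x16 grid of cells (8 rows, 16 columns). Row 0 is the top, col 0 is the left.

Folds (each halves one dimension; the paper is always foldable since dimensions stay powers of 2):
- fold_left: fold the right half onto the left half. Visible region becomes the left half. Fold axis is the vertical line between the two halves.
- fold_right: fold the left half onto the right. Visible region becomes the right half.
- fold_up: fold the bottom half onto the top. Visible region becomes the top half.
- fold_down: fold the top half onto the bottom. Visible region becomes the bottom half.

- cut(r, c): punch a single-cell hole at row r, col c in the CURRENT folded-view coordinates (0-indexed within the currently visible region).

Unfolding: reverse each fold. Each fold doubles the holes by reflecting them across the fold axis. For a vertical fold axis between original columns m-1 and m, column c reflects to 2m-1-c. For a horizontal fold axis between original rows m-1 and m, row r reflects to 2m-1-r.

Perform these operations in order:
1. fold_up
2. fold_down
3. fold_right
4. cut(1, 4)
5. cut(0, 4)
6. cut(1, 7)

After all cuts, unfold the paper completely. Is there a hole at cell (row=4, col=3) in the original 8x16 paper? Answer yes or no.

Op 1 fold_up: fold axis h@4; visible region now rows[0,4) x cols[0,16) = 4x16
Op 2 fold_down: fold axis h@2; visible region now rows[2,4) x cols[0,16) = 2x16
Op 3 fold_right: fold axis v@8; visible region now rows[2,4) x cols[8,16) = 2x8
Op 4 cut(1, 4): punch at orig (3,12); cuts so far [(3, 12)]; region rows[2,4) x cols[8,16) = 2x8
Op 5 cut(0, 4): punch at orig (2,12); cuts so far [(2, 12), (3, 12)]; region rows[2,4) x cols[8,16) = 2x8
Op 6 cut(1, 7): punch at orig (3,15); cuts so far [(2, 12), (3, 12), (3, 15)]; region rows[2,4) x cols[8,16) = 2x8
Unfold 1 (reflect across v@8): 6 holes -> [(2, 3), (2, 12), (3, 0), (3, 3), (3, 12), (3, 15)]
Unfold 2 (reflect across h@2): 12 holes -> [(0, 0), (0, 3), (0, 12), (0, 15), (1, 3), (1, 12), (2, 3), (2, 12), (3, 0), (3, 3), (3, 12), (3, 15)]
Unfold 3 (reflect across h@4): 24 holes -> [(0, 0), (0, 3), (0, 12), (0, 15), (1, 3), (1, 12), (2, 3), (2, 12), (3, 0), (3, 3), (3, 12), (3, 15), (4, 0), (4, 3), (4, 12), (4, 15), (5, 3), (5, 12), (6, 3), (6, 12), (7, 0), (7, 3), (7, 12), (7, 15)]
Holes: [(0, 0), (0, 3), (0, 12), (0, 15), (1, 3), (1, 12), (2, 3), (2, 12), (3, 0), (3, 3), (3, 12), (3, 15), (4, 0), (4, 3), (4, 12), (4, 15), (5, 3), (5, 12), (6, 3), (6, 12), (7, 0), (7, 3), (7, 12), (7, 15)]

Answer: yes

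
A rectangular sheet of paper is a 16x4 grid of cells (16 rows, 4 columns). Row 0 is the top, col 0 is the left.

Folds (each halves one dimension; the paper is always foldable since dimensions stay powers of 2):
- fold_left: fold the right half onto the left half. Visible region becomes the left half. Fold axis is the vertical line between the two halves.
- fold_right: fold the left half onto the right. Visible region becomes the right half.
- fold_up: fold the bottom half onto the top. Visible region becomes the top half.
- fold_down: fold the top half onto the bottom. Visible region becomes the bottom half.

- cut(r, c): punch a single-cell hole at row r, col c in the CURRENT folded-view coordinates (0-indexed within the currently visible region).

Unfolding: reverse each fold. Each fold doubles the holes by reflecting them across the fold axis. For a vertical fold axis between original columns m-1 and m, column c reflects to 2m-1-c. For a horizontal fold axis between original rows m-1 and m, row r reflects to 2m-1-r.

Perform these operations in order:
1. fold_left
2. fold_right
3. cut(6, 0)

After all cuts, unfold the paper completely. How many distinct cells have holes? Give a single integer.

Answer: 4

Derivation:
Op 1 fold_left: fold axis v@2; visible region now rows[0,16) x cols[0,2) = 16x2
Op 2 fold_right: fold axis v@1; visible region now rows[0,16) x cols[1,2) = 16x1
Op 3 cut(6, 0): punch at orig (6,1); cuts so far [(6, 1)]; region rows[0,16) x cols[1,2) = 16x1
Unfold 1 (reflect across v@1): 2 holes -> [(6, 0), (6, 1)]
Unfold 2 (reflect across v@2): 4 holes -> [(6, 0), (6, 1), (6, 2), (6, 3)]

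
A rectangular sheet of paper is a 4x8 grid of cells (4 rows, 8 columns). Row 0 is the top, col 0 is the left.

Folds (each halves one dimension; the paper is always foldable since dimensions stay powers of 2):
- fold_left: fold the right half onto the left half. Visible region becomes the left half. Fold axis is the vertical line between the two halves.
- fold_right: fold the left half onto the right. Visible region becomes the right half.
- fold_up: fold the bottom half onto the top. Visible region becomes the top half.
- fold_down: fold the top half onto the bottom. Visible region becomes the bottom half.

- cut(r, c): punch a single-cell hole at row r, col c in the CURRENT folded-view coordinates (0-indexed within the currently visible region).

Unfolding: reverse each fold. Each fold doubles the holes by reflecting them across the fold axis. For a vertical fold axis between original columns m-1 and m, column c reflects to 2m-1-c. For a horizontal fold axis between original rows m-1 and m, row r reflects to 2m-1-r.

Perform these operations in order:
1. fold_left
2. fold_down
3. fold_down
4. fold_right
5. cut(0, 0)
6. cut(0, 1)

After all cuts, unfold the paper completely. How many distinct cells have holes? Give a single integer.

Answer: 32

Derivation:
Op 1 fold_left: fold axis v@4; visible region now rows[0,4) x cols[0,4) = 4x4
Op 2 fold_down: fold axis h@2; visible region now rows[2,4) x cols[0,4) = 2x4
Op 3 fold_down: fold axis h@3; visible region now rows[3,4) x cols[0,4) = 1x4
Op 4 fold_right: fold axis v@2; visible region now rows[3,4) x cols[2,4) = 1x2
Op 5 cut(0, 0): punch at orig (3,2); cuts so far [(3, 2)]; region rows[3,4) x cols[2,4) = 1x2
Op 6 cut(0, 1): punch at orig (3,3); cuts so far [(3, 2), (3, 3)]; region rows[3,4) x cols[2,4) = 1x2
Unfold 1 (reflect across v@2): 4 holes -> [(3, 0), (3, 1), (3, 2), (3, 3)]
Unfold 2 (reflect across h@3): 8 holes -> [(2, 0), (2, 1), (2, 2), (2, 3), (3, 0), (3, 1), (3, 2), (3, 3)]
Unfold 3 (reflect across h@2): 16 holes -> [(0, 0), (0, 1), (0, 2), (0, 3), (1, 0), (1, 1), (1, 2), (1, 3), (2, 0), (2, 1), (2, 2), (2, 3), (3, 0), (3, 1), (3, 2), (3, 3)]
Unfold 4 (reflect across v@4): 32 holes -> [(0, 0), (0, 1), (0, 2), (0, 3), (0, 4), (0, 5), (0, 6), (0, 7), (1, 0), (1, 1), (1, 2), (1, 3), (1, 4), (1, 5), (1, 6), (1, 7), (2, 0), (2, 1), (2, 2), (2, 3), (2, 4), (2, 5), (2, 6), (2, 7), (3, 0), (3, 1), (3, 2), (3, 3), (3, 4), (3, 5), (3, 6), (3, 7)]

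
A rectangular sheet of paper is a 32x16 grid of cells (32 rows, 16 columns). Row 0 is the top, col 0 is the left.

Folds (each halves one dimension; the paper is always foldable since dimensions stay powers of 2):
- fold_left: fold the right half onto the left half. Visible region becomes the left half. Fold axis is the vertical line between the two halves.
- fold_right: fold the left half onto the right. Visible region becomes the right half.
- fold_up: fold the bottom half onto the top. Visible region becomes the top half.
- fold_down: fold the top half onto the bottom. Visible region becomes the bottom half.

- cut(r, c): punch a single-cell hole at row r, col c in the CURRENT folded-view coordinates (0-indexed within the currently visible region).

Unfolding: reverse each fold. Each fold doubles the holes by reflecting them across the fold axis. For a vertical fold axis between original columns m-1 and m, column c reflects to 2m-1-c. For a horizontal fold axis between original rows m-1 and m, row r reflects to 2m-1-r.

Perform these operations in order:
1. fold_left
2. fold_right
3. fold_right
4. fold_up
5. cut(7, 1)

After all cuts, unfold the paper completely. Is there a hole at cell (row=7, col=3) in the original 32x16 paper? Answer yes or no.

Op 1 fold_left: fold axis v@8; visible region now rows[0,32) x cols[0,8) = 32x8
Op 2 fold_right: fold axis v@4; visible region now rows[0,32) x cols[4,8) = 32x4
Op 3 fold_right: fold axis v@6; visible region now rows[0,32) x cols[6,8) = 32x2
Op 4 fold_up: fold axis h@16; visible region now rows[0,16) x cols[6,8) = 16x2
Op 5 cut(7, 1): punch at orig (7,7); cuts so far [(7, 7)]; region rows[0,16) x cols[6,8) = 16x2
Unfold 1 (reflect across h@16): 2 holes -> [(7, 7), (24, 7)]
Unfold 2 (reflect across v@6): 4 holes -> [(7, 4), (7, 7), (24, 4), (24, 7)]
Unfold 3 (reflect across v@4): 8 holes -> [(7, 0), (7, 3), (7, 4), (7, 7), (24, 0), (24, 3), (24, 4), (24, 7)]
Unfold 4 (reflect across v@8): 16 holes -> [(7, 0), (7, 3), (7, 4), (7, 7), (7, 8), (7, 11), (7, 12), (7, 15), (24, 0), (24, 3), (24, 4), (24, 7), (24, 8), (24, 11), (24, 12), (24, 15)]
Holes: [(7, 0), (7, 3), (7, 4), (7, 7), (7, 8), (7, 11), (7, 12), (7, 15), (24, 0), (24, 3), (24, 4), (24, 7), (24, 8), (24, 11), (24, 12), (24, 15)]

Answer: yes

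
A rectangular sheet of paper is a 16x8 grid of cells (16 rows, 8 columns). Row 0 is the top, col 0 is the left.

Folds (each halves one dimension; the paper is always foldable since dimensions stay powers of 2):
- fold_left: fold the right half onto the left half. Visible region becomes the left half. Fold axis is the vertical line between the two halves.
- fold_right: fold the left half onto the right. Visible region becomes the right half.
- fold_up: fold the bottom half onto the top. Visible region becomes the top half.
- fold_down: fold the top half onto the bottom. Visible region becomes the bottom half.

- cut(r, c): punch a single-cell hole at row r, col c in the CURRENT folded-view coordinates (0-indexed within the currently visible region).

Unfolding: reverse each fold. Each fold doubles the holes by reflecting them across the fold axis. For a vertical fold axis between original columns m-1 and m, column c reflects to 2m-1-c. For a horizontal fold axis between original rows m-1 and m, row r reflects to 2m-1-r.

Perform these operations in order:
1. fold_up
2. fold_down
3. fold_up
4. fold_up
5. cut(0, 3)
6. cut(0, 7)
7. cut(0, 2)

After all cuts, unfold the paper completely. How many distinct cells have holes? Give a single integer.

Answer: 48

Derivation:
Op 1 fold_up: fold axis h@8; visible region now rows[0,8) x cols[0,8) = 8x8
Op 2 fold_down: fold axis h@4; visible region now rows[4,8) x cols[0,8) = 4x8
Op 3 fold_up: fold axis h@6; visible region now rows[4,6) x cols[0,8) = 2x8
Op 4 fold_up: fold axis h@5; visible region now rows[4,5) x cols[0,8) = 1x8
Op 5 cut(0, 3): punch at orig (4,3); cuts so far [(4, 3)]; region rows[4,5) x cols[0,8) = 1x8
Op 6 cut(0, 7): punch at orig (4,7); cuts so far [(4, 3), (4, 7)]; region rows[4,5) x cols[0,8) = 1x8
Op 7 cut(0, 2): punch at orig (4,2); cuts so far [(4, 2), (4, 3), (4, 7)]; region rows[4,5) x cols[0,8) = 1x8
Unfold 1 (reflect across h@5): 6 holes -> [(4, 2), (4, 3), (4, 7), (5, 2), (5, 3), (5, 7)]
Unfold 2 (reflect across h@6): 12 holes -> [(4, 2), (4, 3), (4, 7), (5, 2), (5, 3), (5, 7), (6, 2), (6, 3), (6, 7), (7, 2), (7, 3), (7, 7)]
Unfold 3 (reflect across h@4): 24 holes -> [(0, 2), (0, 3), (0, 7), (1, 2), (1, 3), (1, 7), (2, 2), (2, 3), (2, 7), (3, 2), (3, 3), (3, 7), (4, 2), (4, 3), (4, 7), (5, 2), (5, 3), (5, 7), (6, 2), (6, 3), (6, 7), (7, 2), (7, 3), (7, 7)]
Unfold 4 (reflect across h@8): 48 holes -> [(0, 2), (0, 3), (0, 7), (1, 2), (1, 3), (1, 7), (2, 2), (2, 3), (2, 7), (3, 2), (3, 3), (3, 7), (4, 2), (4, 3), (4, 7), (5, 2), (5, 3), (5, 7), (6, 2), (6, 3), (6, 7), (7, 2), (7, 3), (7, 7), (8, 2), (8, 3), (8, 7), (9, 2), (9, 3), (9, 7), (10, 2), (10, 3), (10, 7), (11, 2), (11, 3), (11, 7), (12, 2), (12, 3), (12, 7), (13, 2), (13, 3), (13, 7), (14, 2), (14, 3), (14, 7), (15, 2), (15, 3), (15, 7)]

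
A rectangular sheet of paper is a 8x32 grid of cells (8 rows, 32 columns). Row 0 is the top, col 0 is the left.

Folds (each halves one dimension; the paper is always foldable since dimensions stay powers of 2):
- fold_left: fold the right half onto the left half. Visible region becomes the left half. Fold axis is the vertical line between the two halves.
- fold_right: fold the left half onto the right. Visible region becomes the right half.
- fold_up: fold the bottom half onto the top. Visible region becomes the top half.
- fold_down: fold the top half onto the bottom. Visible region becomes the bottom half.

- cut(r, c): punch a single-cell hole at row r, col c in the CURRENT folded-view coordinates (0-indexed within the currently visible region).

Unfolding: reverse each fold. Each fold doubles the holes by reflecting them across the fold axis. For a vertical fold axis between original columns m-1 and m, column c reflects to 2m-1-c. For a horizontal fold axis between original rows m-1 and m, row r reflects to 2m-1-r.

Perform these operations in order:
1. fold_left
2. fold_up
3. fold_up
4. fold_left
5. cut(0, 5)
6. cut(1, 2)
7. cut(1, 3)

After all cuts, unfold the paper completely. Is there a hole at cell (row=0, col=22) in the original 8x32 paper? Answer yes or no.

Op 1 fold_left: fold axis v@16; visible region now rows[0,8) x cols[0,16) = 8x16
Op 2 fold_up: fold axis h@4; visible region now rows[0,4) x cols[0,16) = 4x16
Op 3 fold_up: fold axis h@2; visible region now rows[0,2) x cols[0,16) = 2x16
Op 4 fold_left: fold axis v@8; visible region now rows[0,2) x cols[0,8) = 2x8
Op 5 cut(0, 5): punch at orig (0,5); cuts so far [(0, 5)]; region rows[0,2) x cols[0,8) = 2x8
Op 6 cut(1, 2): punch at orig (1,2); cuts so far [(0, 5), (1, 2)]; region rows[0,2) x cols[0,8) = 2x8
Op 7 cut(1, 3): punch at orig (1,3); cuts so far [(0, 5), (1, 2), (1, 3)]; region rows[0,2) x cols[0,8) = 2x8
Unfold 1 (reflect across v@8): 6 holes -> [(0, 5), (0, 10), (1, 2), (1, 3), (1, 12), (1, 13)]
Unfold 2 (reflect across h@2): 12 holes -> [(0, 5), (0, 10), (1, 2), (1, 3), (1, 12), (1, 13), (2, 2), (2, 3), (2, 12), (2, 13), (3, 5), (3, 10)]
Unfold 3 (reflect across h@4): 24 holes -> [(0, 5), (0, 10), (1, 2), (1, 3), (1, 12), (1, 13), (2, 2), (2, 3), (2, 12), (2, 13), (3, 5), (3, 10), (4, 5), (4, 10), (5, 2), (5, 3), (5, 12), (5, 13), (6, 2), (6, 3), (6, 12), (6, 13), (7, 5), (7, 10)]
Unfold 4 (reflect across v@16): 48 holes -> [(0, 5), (0, 10), (0, 21), (0, 26), (1, 2), (1, 3), (1, 12), (1, 13), (1, 18), (1, 19), (1, 28), (1, 29), (2, 2), (2, 3), (2, 12), (2, 13), (2, 18), (2, 19), (2, 28), (2, 29), (3, 5), (3, 10), (3, 21), (3, 26), (4, 5), (4, 10), (4, 21), (4, 26), (5, 2), (5, 3), (5, 12), (5, 13), (5, 18), (5, 19), (5, 28), (5, 29), (6, 2), (6, 3), (6, 12), (6, 13), (6, 18), (6, 19), (6, 28), (6, 29), (7, 5), (7, 10), (7, 21), (7, 26)]
Holes: [(0, 5), (0, 10), (0, 21), (0, 26), (1, 2), (1, 3), (1, 12), (1, 13), (1, 18), (1, 19), (1, 28), (1, 29), (2, 2), (2, 3), (2, 12), (2, 13), (2, 18), (2, 19), (2, 28), (2, 29), (3, 5), (3, 10), (3, 21), (3, 26), (4, 5), (4, 10), (4, 21), (4, 26), (5, 2), (5, 3), (5, 12), (5, 13), (5, 18), (5, 19), (5, 28), (5, 29), (6, 2), (6, 3), (6, 12), (6, 13), (6, 18), (6, 19), (6, 28), (6, 29), (7, 5), (7, 10), (7, 21), (7, 26)]

Answer: no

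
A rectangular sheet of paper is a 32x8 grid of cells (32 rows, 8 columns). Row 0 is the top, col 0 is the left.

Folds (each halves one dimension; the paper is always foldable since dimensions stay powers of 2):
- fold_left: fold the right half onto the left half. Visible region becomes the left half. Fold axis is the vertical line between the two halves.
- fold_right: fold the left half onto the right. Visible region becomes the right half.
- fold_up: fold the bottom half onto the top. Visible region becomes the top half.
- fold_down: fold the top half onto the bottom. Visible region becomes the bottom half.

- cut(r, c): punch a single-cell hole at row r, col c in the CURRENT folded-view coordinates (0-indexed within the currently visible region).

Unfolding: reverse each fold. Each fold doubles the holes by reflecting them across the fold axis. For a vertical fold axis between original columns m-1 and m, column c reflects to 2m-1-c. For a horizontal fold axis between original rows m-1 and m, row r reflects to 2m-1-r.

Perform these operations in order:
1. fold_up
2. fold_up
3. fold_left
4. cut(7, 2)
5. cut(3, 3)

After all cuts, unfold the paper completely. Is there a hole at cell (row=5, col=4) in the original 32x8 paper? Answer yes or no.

Op 1 fold_up: fold axis h@16; visible region now rows[0,16) x cols[0,8) = 16x8
Op 2 fold_up: fold axis h@8; visible region now rows[0,8) x cols[0,8) = 8x8
Op 3 fold_left: fold axis v@4; visible region now rows[0,8) x cols[0,4) = 8x4
Op 4 cut(7, 2): punch at orig (7,2); cuts so far [(7, 2)]; region rows[0,8) x cols[0,4) = 8x4
Op 5 cut(3, 3): punch at orig (3,3); cuts so far [(3, 3), (7, 2)]; region rows[0,8) x cols[0,4) = 8x4
Unfold 1 (reflect across v@4): 4 holes -> [(3, 3), (3, 4), (7, 2), (7, 5)]
Unfold 2 (reflect across h@8): 8 holes -> [(3, 3), (3, 4), (7, 2), (7, 5), (8, 2), (8, 5), (12, 3), (12, 4)]
Unfold 3 (reflect across h@16): 16 holes -> [(3, 3), (3, 4), (7, 2), (7, 5), (8, 2), (8, 5), (12, 3), (12, 4), (19, 3), (19, 4), (23, 2), (23, 5), (24, 2), (24, 5), (28, 3), (28, 4)]
Holes: [(3, 3), (3, 4), (7, 2), (7, 5), (8, 2), (8, 5), (12, 3), (12, 4), (19, 3), (19, 4), (23, 2), (23, 5), (24, 2), (24, 5), (28, 3), (28, 4)]

Answer: no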